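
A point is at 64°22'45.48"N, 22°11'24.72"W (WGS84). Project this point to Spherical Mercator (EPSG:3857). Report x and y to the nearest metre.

x -2470202 m, y 9446744 m

Web Mercator is spherical with R = a = 6378137 m.
x = R·λ = 6378137 × -0.387292052 = -2470201.765 m.
y = R·ln tan(π/4 + φ/2) = 6378137 × 1.481113304 = 9446743.567 m.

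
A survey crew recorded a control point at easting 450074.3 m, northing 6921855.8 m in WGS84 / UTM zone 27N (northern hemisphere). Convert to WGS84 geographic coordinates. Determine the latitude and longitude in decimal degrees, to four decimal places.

lat 62.4246°, lon -21.9667°

Zone 27N: λ₀ = -21°, k₀ = 0.9996, false easting 500000 m.
Meridian distance M = (N − FN)/k₀ = 6924625.7 m.
Inverse transverse Mercator on WGS84 gives φ = 62.42459986°, λ = -21.96669968°.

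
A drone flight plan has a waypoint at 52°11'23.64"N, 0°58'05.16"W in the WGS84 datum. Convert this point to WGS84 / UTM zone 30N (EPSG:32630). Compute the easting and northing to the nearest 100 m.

Zone 30 central meridian λ₀ = 6×30 − 183 = -3°; Δλ = +2.0319°.
Transverse Mercator on WGS84 with k₀ = 0.9996 gives E = 638892.818 m, N = 5784105.861 m.

E 638900 m, N 5784100 m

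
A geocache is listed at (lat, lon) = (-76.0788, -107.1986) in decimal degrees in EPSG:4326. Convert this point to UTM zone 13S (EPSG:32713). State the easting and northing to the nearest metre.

Zone 13 central meridian λ₀ = 6×13 − 183 = -105°; Δλ = -2.1986°.
Transverse Mercator on WGS84 with k₀ = 0.9996 gives E = 440966.870 m, N = 1554922.325 m.

E 440967 m, N 1554922 m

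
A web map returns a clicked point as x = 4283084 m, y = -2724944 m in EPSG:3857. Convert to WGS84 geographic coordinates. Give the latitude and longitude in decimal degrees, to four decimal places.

lat -23.7662°, lon 38.4756°

R = 6378137 m. λ = x/R = 38.47559820°.
φ = 2·arctan(exp(y/R)) − 90° = 2·arctan(0.65231) − 90° = -23.76619728°.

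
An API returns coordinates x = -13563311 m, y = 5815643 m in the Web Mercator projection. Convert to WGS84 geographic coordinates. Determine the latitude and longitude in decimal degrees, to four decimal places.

lat 46.2198°, lon -121.8413°

R = 6378137 m. λ = x/R = -121.84129575°.
φ = 2·arctan(exp(y/R)) − 90° = 2·arctan(2.48882) − 90° = 46.21980274°.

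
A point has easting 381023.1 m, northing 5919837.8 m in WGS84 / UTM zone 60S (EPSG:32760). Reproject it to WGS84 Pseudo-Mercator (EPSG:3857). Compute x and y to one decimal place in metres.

Unproject from UTM 60S (λ₀ = 177°) → φ = -36.85990031°, λ = 175.66530032°.
Web Mercator (R = 6378137 m): x = 19554971.782 m, y = -4419596.647 m.

x 19554971.8 m, y -4419596.6 m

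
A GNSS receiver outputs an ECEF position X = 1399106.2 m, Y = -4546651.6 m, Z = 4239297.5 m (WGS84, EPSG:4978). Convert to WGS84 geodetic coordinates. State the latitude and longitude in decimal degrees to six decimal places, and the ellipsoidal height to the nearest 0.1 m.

λ = atan2(Y, X) = -72.89569994°; p = √(X²+Y²) = 4757051.5 m.
Bowring's method on WGS84 (a = 6378137 m, b = 6356752.314 m) gives φ = 41.89729989°, h = 3260.9497 m.

lat 41.897300°, lon -72.895700°, h 3260.9 m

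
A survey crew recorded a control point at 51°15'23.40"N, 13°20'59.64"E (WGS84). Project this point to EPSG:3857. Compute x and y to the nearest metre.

x 1486104 m, y 6666792 m

Web Mercator is spherical with R = a = 6378137 m.
x = R·λ = 6378137 × 0.232999710 = 1486104.070 m.
y = R·ln tan(π/4 + φ/2) = 6378137 × 1.045256889 = 6666791.636 m.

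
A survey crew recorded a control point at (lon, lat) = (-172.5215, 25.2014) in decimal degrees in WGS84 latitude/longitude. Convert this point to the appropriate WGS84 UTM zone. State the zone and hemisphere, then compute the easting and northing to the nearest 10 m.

Longitude -172.5215° lies in the 6° band [-174°, -168°), giving zone 2; latitude is north of the equator, so 2N.
Zone 2 central meridian λ₀ = 6×2 − 183 = -171°; Δλ = -1.5215°.
Transverse Mercator on WGS84 with k₀ = 0.9996 gives E = 346705.532 m, N = 2788115.590 m.

Zone 2N: E 346710 m, N 2788120 m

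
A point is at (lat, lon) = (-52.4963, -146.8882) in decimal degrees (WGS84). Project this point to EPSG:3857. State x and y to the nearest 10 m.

Web Mercator is spherical with R = a = 6378137 m.
x = R·λ = 6378137 × -2.563682722 = -16351519.628 m.
y = R·ln tan(π/4 + φ/2) = 6378137 × -1.080309997 = -6890365.162 m.

x -16351520 m, y -6890370 m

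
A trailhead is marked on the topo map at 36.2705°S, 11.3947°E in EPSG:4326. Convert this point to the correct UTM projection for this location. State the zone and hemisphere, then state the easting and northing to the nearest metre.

Longitude 11.3947° lies in the 6° band [6°, 12°), giving zone 32; latitude is south of the equator, so 32S.
Zone 32 central meridian λ₀ = 6×32 − 183 = 9°; Δλ = +2.3947°.
Transverse Mercator on WGS84 with k₀ = 0.9996 gives E = 715108.104 m, N = 5983388.175 m.

Zone 32S: E 715108 m, N 5983388 m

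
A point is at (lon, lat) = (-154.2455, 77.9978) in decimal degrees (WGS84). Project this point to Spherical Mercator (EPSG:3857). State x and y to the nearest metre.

Web Mercator is spherical with R = a = 6378137 m.
x = R·λ = 6378137 × -2.692091831 = -17170530.517 m.
y = R·ln tan(π/4 + φ/2) = 6378137 × 2.252618041 = 14367506.471 m.

x -17170531 m, y 14367506 m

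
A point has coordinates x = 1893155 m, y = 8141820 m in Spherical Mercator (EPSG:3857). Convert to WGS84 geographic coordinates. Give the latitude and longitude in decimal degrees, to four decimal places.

R = 6378137 m. λ = x/R = 17.00650072°.
φ = 2·arctan(exp(y/R)) − 90° = 2·arctan(3.58415) − 90° = 58.82110098°.

lat 58.8211°, lon 17.0065°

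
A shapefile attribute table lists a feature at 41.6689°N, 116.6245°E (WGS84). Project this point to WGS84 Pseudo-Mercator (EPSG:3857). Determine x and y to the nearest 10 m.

x 12982580 m, y 5111510 m

Web Mercator is spherical with R = a = 6378137 m.
x = R·λ = 6378137 × 2.035481513 = 12982579.954 m.
y = R·ln tan(π/4 + φ/2) = 6378137 × 0.801411224 = 5111510.583 m.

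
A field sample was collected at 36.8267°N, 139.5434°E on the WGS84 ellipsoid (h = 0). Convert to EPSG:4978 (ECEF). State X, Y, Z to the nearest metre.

WGS84: a = 6378137 m, e² = 0.006694380; N(φ) = a/√(1−e²sin²φ) = 6385820.996 m.
X = (N+h)·cosφ·cosλ = -3889362.054 m; Y = (N+h)·cosφ·sinλ = 3316737.182 m; Z = (N(1−e²)+h)·sinφ = 3802016.207 m.

X -3889362 m, Y 3316737 m, Z 3802016 m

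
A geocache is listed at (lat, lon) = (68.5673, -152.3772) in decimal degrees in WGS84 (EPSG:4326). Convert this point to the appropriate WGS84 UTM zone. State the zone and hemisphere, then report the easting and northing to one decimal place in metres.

Zone 5N: E 525396.9 m, N 7606243.9 m

Longitude -152.3772° lies in the 6° band [-156°, -150°), giving zone 5; latitude is north of the equator, so 5N.
Zone 5 central meridian λ₀ = 6×5 − 183 = -153°; Δλ = +0.6228°.
Transverse Mercator on WGS84 with k₀ = 0.9996 gives E = 525396.929 m, N = 7606243.867 m.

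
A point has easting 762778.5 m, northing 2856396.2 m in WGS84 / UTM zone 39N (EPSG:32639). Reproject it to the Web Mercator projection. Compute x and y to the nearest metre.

Unproject from UTM 39N (λ₀ = 51°) → φ = 25.80220023°, λ = 53.62079962°.
Web Mercator (R = 6378137 m): x = 5969040.110 m, y = 2974603.148 m.

x 5969040 m, y 2974603 m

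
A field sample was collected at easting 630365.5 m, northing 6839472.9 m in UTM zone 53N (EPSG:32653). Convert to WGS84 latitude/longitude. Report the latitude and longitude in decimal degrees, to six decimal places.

Zone 53N: λ₀ = 135°, k₀ = 0.9996, false easting 500000 m.
Meridian distance M = (N − FN)/k₀ = 6842209.8 m.
Inverse transverse Mercator on WGS84 gives φ = 61.66629958°, λ = 137.46250026°.

lat 61.666300°, lon 137.462500°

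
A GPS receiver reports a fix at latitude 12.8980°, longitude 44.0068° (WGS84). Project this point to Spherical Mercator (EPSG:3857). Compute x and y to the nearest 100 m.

x 4898800 m, y 1448100 m

Web Mercator is spherical with R = a = 6378137 m.
x = R·λ = 6378137 × 0.768063553 = 4898814.567 m.
y = R·ln tan(π/4 + φ/2) = 6378137 × 0.227038303 = 1448081.399 m.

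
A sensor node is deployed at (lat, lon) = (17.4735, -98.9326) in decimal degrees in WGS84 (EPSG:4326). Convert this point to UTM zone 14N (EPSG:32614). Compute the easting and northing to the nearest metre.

E 507156 m, N 1931938 m

Zone 14 central meridian λ₀ = 6×14 − 183 = -99°; Δλ = +0.0674°.
Transverse Mercator on WGS84 with k₀ = 0.9996 gives E = 507156.016 m, N = 1931938.458 m.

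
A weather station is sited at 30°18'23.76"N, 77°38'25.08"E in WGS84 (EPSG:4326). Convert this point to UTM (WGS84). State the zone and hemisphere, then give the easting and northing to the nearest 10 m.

Longitude 77.6403° lies in the 6° band [72°, 78°), giving zone 43; latitude is north of the equator, so 43N.
Zone 43 central meridian λ₀ = 6×43 − 183 = 75°; Δλ = +2.6403°.
Transverse Mercator on WGS84 with k₀ = 0.9996 gives E = 753908.814 m, N = 3355713.447 m.

Zone 43N: E 753910 m, N 3355710 m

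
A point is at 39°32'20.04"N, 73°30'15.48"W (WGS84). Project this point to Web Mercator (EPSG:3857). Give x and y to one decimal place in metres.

x -8182461.2 m, y 4799161.0 m

Web Mercator is spherical with R = a = 6378137 m.
x = R·λ = 6378137 × -1.282892049 = -8182461.247 m.
y = R·ln tan(π/4 + φ/2) = 6378137 × 0.752439308 = 4799160.993 m.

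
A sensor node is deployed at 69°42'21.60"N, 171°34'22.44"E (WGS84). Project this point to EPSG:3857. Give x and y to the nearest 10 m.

Web Mercator is spherical with R = a = 6378137 m.
x = R·λ = 6378137 × 2.994512012 = 19099407.862 m.
y = R·ln tan(π/4 + φ/2) = 6378137 × 1.720517046 = 10973693.428 m.

x 19099410 m, y 10973690 m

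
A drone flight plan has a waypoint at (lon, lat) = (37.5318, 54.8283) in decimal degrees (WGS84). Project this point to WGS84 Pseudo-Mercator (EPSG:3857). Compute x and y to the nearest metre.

x 4178021 m, y 7328614 m

Web Mercator is spherical with R = a = 6378137 m.
x = R·λ = 6378137 × 0.655053484 = 4178020.865 m.
y = R·ln tan(π/4 + φ/2) = 6378137 × 1.149021054 = 7328613.700 m.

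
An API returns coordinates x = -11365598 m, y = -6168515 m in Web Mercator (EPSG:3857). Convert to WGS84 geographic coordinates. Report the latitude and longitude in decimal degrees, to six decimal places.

lat -48.369302°, lon -102.098904°

R = 6378137 m. λ = x/R = -102.09890397°.
φ = 2·arctan(exp(y/R)) − 90° = 2·arctan(0.38017) − 90° = -48.36930249°.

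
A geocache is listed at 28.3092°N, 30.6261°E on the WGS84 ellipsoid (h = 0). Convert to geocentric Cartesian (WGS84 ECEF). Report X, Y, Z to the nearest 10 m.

X 4835680 m, Y 2862790 m, Z 3006720 m

WGS84: a = 6378137 m, e² = 0.006694380; N(φ) = a/√(1−e²sin²φ) = 6382943.647 m.
X = (N+h)·cosφ·cosλ = 4835680.441 m; Y = (N+h)·cosφ·sinλ = 2862787.479 m; Z = (N(1−e²)+h)·sinφ = 3006716.935 m.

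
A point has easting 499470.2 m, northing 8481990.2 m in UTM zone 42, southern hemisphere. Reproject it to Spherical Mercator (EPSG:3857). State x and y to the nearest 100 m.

Unproject from UTM 42S (λ₀ = 69°) → φ = -13.73130043°, λ = 68.99509967°.
Web Mercator (R = 6378137 m): x = 7680499.362 m, y = -1543407.245 m.

x 7680500 m, y -1543400 m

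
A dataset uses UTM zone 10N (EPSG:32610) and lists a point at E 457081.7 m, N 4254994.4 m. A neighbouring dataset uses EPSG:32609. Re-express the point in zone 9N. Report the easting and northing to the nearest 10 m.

UTM 10N → geographic: φ = 38.44219999°, λ = -123.49180019°.
UTM 9N (λ₀ = -129°) forward: E = 980856.004 m, N = 4269275.219 m.

E 980860 m, N 4269280 m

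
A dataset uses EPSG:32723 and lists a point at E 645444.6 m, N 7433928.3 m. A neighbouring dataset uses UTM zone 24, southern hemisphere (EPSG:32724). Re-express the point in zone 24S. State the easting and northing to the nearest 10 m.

E 31100 m, N 7427250 m

UTM 23S → geographic: φ = -23.19729980°, λ = -43.57879962°.
UTM 24S (λ₀ = -39°) forward: E = 31095.822 m, N = 7427248.026 m.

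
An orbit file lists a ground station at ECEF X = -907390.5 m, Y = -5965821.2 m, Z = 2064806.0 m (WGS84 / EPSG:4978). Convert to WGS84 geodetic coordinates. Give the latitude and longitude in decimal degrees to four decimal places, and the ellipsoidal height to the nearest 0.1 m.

λ = atan2(Y, X) = -98.64830033°; p = √(X²+Y²) = 6034432.9 m.
Bowring's method on WGS84 (a = 6378137 m, b = 6356752.314 m) gives φ = 19.00760042°, h = 2029.773 m.

lat 19.0076°, lon -98.6483°, h 2029.8 m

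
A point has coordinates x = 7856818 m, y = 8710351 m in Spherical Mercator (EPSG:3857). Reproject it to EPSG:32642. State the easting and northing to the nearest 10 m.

Web Mercator inverse (R = 6378137 m) → φ = 61.36600083°, λ = 70.57899694°.
UTM 42N forward: E = 584411.215 m, N = 6804576.269 m.

E 584410 m, N 6804580 m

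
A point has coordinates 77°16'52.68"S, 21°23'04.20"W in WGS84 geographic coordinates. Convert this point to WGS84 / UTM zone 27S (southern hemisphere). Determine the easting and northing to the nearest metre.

Zone 27 central meridian λ₀ = 6×27 − 183 = -21°; Δλ = -0.3845°.
Transverse Mercator on WGS84 with k₀ = 0.9996 gives E = 490550.128 m, N = 1421804.678 m.

E 490550 m, N 1421805 m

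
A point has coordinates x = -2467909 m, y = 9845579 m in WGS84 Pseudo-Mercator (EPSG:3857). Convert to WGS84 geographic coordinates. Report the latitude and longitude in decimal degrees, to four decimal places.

R = 6378137 m. λ = x/R = -22.16960375°.
φ = 2·arctan(exp(y/R)) − 90° = 2·arctan(4.68162) − 90° = 65.88550161°.

lat 65.8855°, lon -22.1696°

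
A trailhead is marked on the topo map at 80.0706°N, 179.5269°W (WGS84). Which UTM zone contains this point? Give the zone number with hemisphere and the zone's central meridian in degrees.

Zone 1N, central meridian -177°

UTM zone = ⌊(λ + 180)/6⌋ + 1; -179.5269° ∈ [-180°, -174°) → zone 1.
Hemisphere: N (φ ≥ 0).
Central meridian λ₀ = 6×1 − 183 = -177°.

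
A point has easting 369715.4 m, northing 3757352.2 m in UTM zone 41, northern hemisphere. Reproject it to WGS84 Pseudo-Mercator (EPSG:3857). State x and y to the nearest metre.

x 6856179 m, y 4021902 m

Unproject from UTM 41N (λ₀ = 63°) → φ = 33.94860033°, λ = 61.59009963°.
Web Mercator (R = 6378137 m): x = 6856178.529 m, y = 4021902.392 m.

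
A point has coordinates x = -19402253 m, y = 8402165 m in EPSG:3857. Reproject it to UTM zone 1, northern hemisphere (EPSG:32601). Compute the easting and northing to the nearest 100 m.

Web Mercator inverse (R = 6378137 m) → φ = 60.01089975°, λ = -174.29340416°.
UTM 1N forward: E = 650889.903 m, N = 6655712.741 m.

E 650900 m, N 6655700 m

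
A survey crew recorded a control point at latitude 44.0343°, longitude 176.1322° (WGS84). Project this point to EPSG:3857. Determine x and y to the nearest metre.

Web Mercator is spherical with R = a = 6378137 m.
x = R·λ = 6378137 × 3.074086809 = 19606946.816 m.
y = R·ln tan(π/4 + φ/2) = 6378137 × 0.857735060 = 5470751.723 m.

x 19606947 m, y 5470752 m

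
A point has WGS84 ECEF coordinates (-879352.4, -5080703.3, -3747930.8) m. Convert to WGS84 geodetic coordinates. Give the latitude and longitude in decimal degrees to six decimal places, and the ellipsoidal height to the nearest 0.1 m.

lat -36.195500°, lon -99.819300°, h 3744.0 m

λ = atan2(Y, X) = -99.81929961°; p = √(X²+Y²) = 5156239.6 m.
Bowring's method on WGS84 (a = 6378137 m, b = 6356752.314 m) gives φ = -36.19550021°, h = 3744.045 m.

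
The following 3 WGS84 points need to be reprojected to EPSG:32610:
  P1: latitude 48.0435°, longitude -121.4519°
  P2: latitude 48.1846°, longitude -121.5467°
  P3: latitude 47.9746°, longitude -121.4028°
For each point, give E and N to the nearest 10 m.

P1: E 615380 m, N 5322290 m; P2: E 608020 m, N 5337840 m; P3: E 619200 m, N 5314710 m

UTM zone 10N: λ₀ = -123°, k₀ = 0.9996.
P1 (48.0435°, -121.4519°) → (615382.713, 5322294.418) m.
P2 (48.1846°, -121.5467°) → (608021.057, 5337839.217) m.
P3 (47.9746°, -121.4028°) → (619200.829, 5314711.480) m.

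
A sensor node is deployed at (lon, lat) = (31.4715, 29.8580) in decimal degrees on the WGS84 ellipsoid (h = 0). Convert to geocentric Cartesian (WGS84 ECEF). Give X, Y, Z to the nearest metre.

WGS84: a = 6378137 m, e² = 0.006694380; N(φ) = a/√(1−e²sin²φ) = 6383435.047 m.
X = (N+h)·cosφ·cosλ = 4721748.146 m; Y = (N+h)·cosφ·sinλ = 2890261.293 m; Z = (N(1−e²)+h)·sinφ = 3156731.997 m.

X 4721748 m, Y 2890261 m, Z 3156732 m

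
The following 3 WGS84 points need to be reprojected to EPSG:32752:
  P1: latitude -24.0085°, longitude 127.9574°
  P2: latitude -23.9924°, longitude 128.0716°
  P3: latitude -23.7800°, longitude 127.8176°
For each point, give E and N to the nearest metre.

UTM zone 52S: λ₀ = 129°, k₀ = 0.9996.
P1 (-24.0085°, 127.9574°) → (393959.058, 7344439.812) m.
P2 (-23.9924°, 128.0716°) → (405563.109, 7346303.763) m.
P3 (-23.7800°, 127.8176°) → (379527.453, 7369628.883) m.

P1: E 393959 m, N 7344440 m; P2: E 405563 m, N 7346304 m; P3: E 379527 m, N 7369629 m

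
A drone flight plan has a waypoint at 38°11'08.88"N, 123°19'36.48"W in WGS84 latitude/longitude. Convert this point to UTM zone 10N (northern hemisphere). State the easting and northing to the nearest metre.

Zone 10 central meridian λ₀ = 6×10 − 183 = -123°; Δλ = -0.3268°.
Transverse Mercator on WGS84 with k₀ = 0.9996 gives E = 471380.338 m, N = 4226480.701 m.

E 471380 m, N 4226481 m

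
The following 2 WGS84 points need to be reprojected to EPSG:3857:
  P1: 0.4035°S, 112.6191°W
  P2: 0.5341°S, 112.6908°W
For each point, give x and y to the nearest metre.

Web Mercator: x = R·λ, y = R·ln tan(π/4+φ/2), R = 6378137 m.
P1 (-0.4035°, -112.6191°) → (-12536700.866, -44917.786) m.
P2 (-0.5341°, -112.6908°) → (-12544682.473, -59456.601) m.

P1: x -12536701 m, y -44918 m; P2: x -12544682 m, y -59457 m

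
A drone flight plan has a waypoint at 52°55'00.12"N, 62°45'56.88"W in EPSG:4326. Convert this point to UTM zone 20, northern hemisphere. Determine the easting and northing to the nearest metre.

E 515747 m, N 5863030 m

Zone 20 central meridian λ₀ = 6×20 − 183 = -63°; Δλ = +0.2342°.
Transverse Mercator on WGS84 with k₀ = 0.9996 gives E = 515747.470 m, N = 5863029.830 m.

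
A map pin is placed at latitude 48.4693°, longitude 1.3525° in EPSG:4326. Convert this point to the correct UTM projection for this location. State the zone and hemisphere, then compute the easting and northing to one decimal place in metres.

Longitude 1.3525° lies in the 6° band [0°, 6°), giving zone 31; latitude is north of the equator, so 31N.
Zone 31 central meridian λ₀ = 6×31 − 183 = 3°; Δλ = -1.6475°.
Transverse Mercator on WGS84 with k₀ = 0.9996 gives E = 378224.662 m, N = 5369773.917 m.

Zone 31N: E 378224.7 m, N 5369773.9 m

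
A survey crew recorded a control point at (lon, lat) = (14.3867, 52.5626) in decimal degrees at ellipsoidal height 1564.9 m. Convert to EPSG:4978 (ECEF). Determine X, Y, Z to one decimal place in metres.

X 3764518.4 m, Y 965632.6 m, Z 5042344.7 m

WGS84: a = 6378137 m, e² = 0.006694380; N(φ) = a/√(1−e²sin²φ) = 6391639.441 m.
X = (N+h)·cosφ·cosλ = 3764518.359 m; Y = (N+h)·cosφ·sinλ = 965632.627 m; Z = (N(1−e²)+h)·sinφ = 5042344.736 m.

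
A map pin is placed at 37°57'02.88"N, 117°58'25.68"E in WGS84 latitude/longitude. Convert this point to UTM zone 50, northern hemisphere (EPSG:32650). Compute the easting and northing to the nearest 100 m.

E 585600 m, N 4200800 m

Zone 50 central meridian λ₀ = 6×50 − 183 = 117°; Δλ = +0.9738°.
Transverse Mercator on WGS84 with k₀ = 0.9996 gives E = 585555.141 m, N = 4200803.348 m.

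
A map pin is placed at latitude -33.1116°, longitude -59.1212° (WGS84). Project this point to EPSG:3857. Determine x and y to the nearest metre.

Web Mercator is spherical with R = a = 6378137 m.
x = R·λ = 6378137 × -1.031859598 = -6581341.879 m.
y = R·ln tan(π/4 + φ/2) = 6378137 × -0.613051489 = -3910126.383 m.

x -6581342 m, y -3910126 m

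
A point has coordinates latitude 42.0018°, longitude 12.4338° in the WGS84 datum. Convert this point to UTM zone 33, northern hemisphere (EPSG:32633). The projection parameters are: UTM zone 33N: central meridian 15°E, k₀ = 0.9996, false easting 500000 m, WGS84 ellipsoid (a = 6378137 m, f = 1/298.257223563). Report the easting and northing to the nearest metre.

E 287472 m, N 4653162 m

Zone 33 central meridian λ₀ = 6×33 − 183 = 15°; Δλ = -2.5662°.
Transverse Mercator on WGS84 with k₀ = 0.9996 gives E = 287471.861 m, N = 4653161.992 m.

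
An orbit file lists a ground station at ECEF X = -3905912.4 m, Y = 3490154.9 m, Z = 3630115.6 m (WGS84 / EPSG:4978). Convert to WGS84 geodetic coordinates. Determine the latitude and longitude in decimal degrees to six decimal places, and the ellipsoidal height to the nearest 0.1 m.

λ = atan2(Y, X) = 138.21739993°; p = √(X²+Y²) = 5238065.8 m.
Bowring's method on WGS84 (a = 6378137 m, b = 6356752.314 m) gives φ = 34.90329937°, h = 1820.524 m.

lat 34.903299°, lon 138.217400°, h 1820.5 m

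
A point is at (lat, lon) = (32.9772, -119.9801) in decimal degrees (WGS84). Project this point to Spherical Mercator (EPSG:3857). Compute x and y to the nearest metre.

Web Mercator is spherical with R = a = 6378137 m.
x = R·λ = 6378137 × -2.094047782 = -13356123.637 m.
y = R·ln tan(π/4 + φ/2) = 6378137 × 0.610253125 = 3892278.036 m.

x -13356124 m, y 3892278 m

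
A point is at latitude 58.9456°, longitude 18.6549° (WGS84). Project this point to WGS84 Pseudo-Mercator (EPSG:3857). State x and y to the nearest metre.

Web Mercator is spherical with R = a = 6378137 m.
x = R·λ = 6378137 × 0.325589427 = 2076653.969 m.
y = R·ln tan(π/4 + φ/2) = 6378137 × 1.280724800 = 8168638.237 m.

x 2076654 m, y 8168638 m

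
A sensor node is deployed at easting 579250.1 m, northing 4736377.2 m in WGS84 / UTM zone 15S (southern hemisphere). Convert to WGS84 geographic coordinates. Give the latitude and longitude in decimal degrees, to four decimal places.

lat -47.5212°, lon -91.9473°

Zone 15S: λ₀ = -93°, k₀ = 0.9996, false easting 500000 m, false northing 10000000 m.
Meridian distance M = (N − FN)/k₀ = -5265729.1 m.
Inverse transverse Mercator on WGS84 gives φ = -47.52120003°, λ = -91.94730054°.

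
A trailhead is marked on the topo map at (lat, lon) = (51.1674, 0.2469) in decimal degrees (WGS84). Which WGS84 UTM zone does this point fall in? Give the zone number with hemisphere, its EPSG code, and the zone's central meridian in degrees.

Zone 31N (EPSG:32631), central meridian 3°

UTM zone = ⌊(λ + 180)/6⌋ + 1; 0.2469° ∈ [0°, 6°) → zone 31.
Hemisphere: N (φ ≥ 0).
Central meridian λ₀ = 6×31 − 183 = 3°.
EPSG code: 32631.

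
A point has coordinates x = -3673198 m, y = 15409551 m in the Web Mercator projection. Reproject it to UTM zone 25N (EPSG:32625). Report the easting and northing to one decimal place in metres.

E 500061.3 m, N 8858872.3 m

Web Mercator inverse (R = 6378137 m) → φ = 79.79650010°, λ = -32.99689905°.
UTM 25N forward: E = 500061.324 m, N = 8858872.261 m.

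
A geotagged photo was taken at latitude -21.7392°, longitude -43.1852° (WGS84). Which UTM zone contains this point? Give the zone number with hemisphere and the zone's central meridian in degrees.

UTM zone = ⌊(λ + 180)/6⌋ + 1; -43.1852° ∈ [-48°, -42°) → zone 23.
Hemisphere: S (φ < 0).
Central meridian λ₀ = 6×23 − 183 = -45°.

Zone 23S, central meridian -45°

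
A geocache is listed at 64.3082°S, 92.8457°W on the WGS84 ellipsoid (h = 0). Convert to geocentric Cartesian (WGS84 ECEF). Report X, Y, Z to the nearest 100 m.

X -137700 m, Y -2769200 m, Z -5724700 m

WGS84: a = 6378137 m, e² = 0.006694380; N(φ) = a/√(1−e²sin²φ) = 6395544.362 m.
X = (N+h)·cosφ·cosλ = -137652.691 m; Y = (N+h)·cosφ·sinλ = -2769242.030 m; Z = (N(1−e²)+h)·sinφ = -5724693.385 m.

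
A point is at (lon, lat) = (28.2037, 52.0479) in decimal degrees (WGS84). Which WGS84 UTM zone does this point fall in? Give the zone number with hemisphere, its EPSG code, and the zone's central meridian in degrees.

Zone 35N (EPSG:32635), central meridian 27°

UTM zone = ⌊(λ + 180)/6⌋ + 1; 28.2037° ∈ [24°, 30°) → zone 35.
Hemisphere: N (φ ≥ 0).
Central meridian λ₀ = 6×35 − 183 = 27°.
EPSG code: 32635.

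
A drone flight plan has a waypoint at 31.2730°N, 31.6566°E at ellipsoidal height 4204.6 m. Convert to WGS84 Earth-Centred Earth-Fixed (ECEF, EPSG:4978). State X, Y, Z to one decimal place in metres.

WGS84: a = 6378137 m, e² = 0.006694380; N(φ) = a/√(1−e²sin²φ) = 6383897.919 m.
X = (N+h)·cosφ·cosλ = 4647544.323 m; Y = (N+h)·cosφ·sinλ = 2865520.925 m; Z = (N(1−e²)+h)·sinφ = 3293983.700 m.

X 4647544.3 m, Y 2865520.9 m, Z 3293983.7 m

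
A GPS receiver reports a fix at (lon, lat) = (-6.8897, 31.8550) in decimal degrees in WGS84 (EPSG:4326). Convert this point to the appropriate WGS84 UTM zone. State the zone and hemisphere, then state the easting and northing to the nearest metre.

Longitude -6.8897° lies in the 6° band [-12°, -6°), giving zone 29; latitude is north of the equator, so 29N.
Zone 29 central meridian λ₀ = 6×29 − 183 = -9°; Δλ = +2.1103°.
Transverse Mercator on WGS84 with k₀ = 0.9996 gives E = 699662.316 m, N = 3526304.851 m.

Zone 29N: E 699662 m, N 3526305 m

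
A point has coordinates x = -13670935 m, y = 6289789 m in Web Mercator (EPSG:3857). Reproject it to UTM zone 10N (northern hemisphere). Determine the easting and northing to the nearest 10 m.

E 514010 m, N 5437240 m

Web Mercator inverse (R = 6378137 m) → φ = 49.08789784°, λ = -122.80809859°.
UTM 10N forward: E = 514011.434 m, N = 5437244.774 m.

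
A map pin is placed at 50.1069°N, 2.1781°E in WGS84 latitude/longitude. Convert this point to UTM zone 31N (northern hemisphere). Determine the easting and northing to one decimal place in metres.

E 441227.9 m, N 5550839.9 m

Zone 31 central meridian λ₀ = 6×31 − 183 = 3°; Δλ = -0.8219°.
Transverse Mercator on WGS84 with k₀ = 0.9996 gives E = 441227.898 m, N = 5550839.876 m.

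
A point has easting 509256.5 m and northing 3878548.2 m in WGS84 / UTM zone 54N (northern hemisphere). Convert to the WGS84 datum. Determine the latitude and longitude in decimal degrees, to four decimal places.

Zone 54N: λ₀ = 141°, k₀ = 0.9996, false easting 500000 m.
Meridian distance M = (N − FN)/k₀ = 3880100.2 m.
Inverse transverse Mercator on WGS84 gives φ = 35.04959958°, λ = 141.10150052°.

lat 35.0496°, lon 141.1015°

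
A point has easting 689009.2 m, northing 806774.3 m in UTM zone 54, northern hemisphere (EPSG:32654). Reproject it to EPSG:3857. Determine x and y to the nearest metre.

Unproject from UTM 54N (λ₀ = 141°) → φ = 7.29550036°, λ = 142.71210045°.
Web Mercator (R = 6378137 m): x = 15886638.352 m, y = 814334.844 m.

x 15886638 m, y 814335 m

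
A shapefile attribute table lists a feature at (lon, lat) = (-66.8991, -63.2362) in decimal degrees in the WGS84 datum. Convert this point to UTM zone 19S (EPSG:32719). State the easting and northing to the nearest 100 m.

Zone 19 central meridian λ₀ = 6×19 − 183 = -69°; Δλ = +2.1009°.
Transverse Mercator on WGS84 with k₀ = 0.9996 gives E = 605541.185 m, N = 2986365.678 m.

E 605500 m, N 2986400 m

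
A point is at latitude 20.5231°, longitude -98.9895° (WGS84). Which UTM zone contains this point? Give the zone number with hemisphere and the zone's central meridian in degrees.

Zone 14N, central meridian -99°

UTM zone = ⌊(λ + 180)/6⌋ + 1; -98.9895° ∈ [-102°, -96°) → zone 14.
Hemisphere: N (φ ≥ 0).
Central meridian λ₀ = 6×14 − 183 = -99°.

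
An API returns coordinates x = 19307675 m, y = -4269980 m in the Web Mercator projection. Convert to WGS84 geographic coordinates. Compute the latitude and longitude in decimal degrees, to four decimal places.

R = 6378137 m. λ = x/R = 173.44379553°.
φ = 2·arctan(exp(y/R)) − 90° = 2·arctan(0.51198) − 90° = -35.77699897°.

lat -35.7770°, lon 173.4438°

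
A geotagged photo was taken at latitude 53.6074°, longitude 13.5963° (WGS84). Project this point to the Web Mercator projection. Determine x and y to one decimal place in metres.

x 1513533.2 m, y 7096150.4 m

Web Mercator is spherical with R = a = 6378137 m.
x = R·λ = 6378137 × 0.237300201 = 1513533.193 m.
y = R·ln tan(π/4 + φ/2) = 6378137 × 1.112574159 = 7096150.412 m.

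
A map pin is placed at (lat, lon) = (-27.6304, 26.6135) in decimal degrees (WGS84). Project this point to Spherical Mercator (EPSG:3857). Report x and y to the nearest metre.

x 2962601 m, y -3202455 m

Web Mercator is spherical with R = a = 6378137 m.
x = R·λ = 6378137 × 0.464493200 = 2962601.268 m.
y = R·ln tan(π/4 + φ/2) = 6378137 × -0.502098825 = -3202455.095 m.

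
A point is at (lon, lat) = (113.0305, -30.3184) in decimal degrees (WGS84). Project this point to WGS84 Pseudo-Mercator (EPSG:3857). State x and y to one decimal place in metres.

Web Mercator is spherical with R = a = 6378137 m.
x = R·λ = 6378137 × 1.972754380 = 12582497.704 m.
y = R·ln tan(π/4 + φ/2) = 6378137 × -0.555733313 = -3544543.203 m.

x 12582497.7 m, y -3544543.2 m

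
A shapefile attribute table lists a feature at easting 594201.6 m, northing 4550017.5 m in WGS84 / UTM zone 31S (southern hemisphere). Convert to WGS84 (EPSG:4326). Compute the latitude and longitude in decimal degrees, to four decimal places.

lat -49.1954°, lon 4.2930°

Zone 31S: λ₀ = 3°, k₀ = 0.9996, false easting 500000 m, false northing 10000000 m.
Meridian distance M = (N − FN)/k₀ = -5452163.4 m.
Inverse transverse Mercator on WGS84 gives φ = -49.19540017°, λ = 4.29299977°.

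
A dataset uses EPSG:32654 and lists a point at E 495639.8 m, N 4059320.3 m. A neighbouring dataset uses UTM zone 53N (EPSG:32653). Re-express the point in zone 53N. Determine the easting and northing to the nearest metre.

UTM 54N → geographic: φ = 36.67949970°, λ = 140.95119987°.
UTM 53N (λ₀ = 135°) forward: E = 1032003.951 m, N = 4075857.404 m.

E 1032004 m, N 4075857 m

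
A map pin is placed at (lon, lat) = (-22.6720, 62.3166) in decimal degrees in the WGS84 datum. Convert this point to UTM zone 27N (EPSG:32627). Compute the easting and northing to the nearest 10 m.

Zone 27 central meridian λ₀ = 6×27 − 183 = -21°; Δλ = -1.6720°.
Transverse Mercator on WGS84 with k₀ = 0.9996 gives E = 413342.276 m, N = 6910570.309 m.

E 413340 m, N 6910570 m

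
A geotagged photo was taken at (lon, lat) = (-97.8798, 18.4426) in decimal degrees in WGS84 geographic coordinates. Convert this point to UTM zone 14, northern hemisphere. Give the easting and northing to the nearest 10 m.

Zone 14 central meridian λ₀ = 6×14 − 183 = -99°; Δλ = +1.1202°.
Transverse Mercator on WGS84 with k₀ = 0.9996 gives E = 618294.011 m, N = 2039520.076 m.

E 618290 m, N 2039520 m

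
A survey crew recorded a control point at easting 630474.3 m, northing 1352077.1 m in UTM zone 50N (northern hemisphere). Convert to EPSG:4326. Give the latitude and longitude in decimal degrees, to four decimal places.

Zone 50N: λ₀ = 117°, k₀ = 0.9996, false easting 500000 m.
Meridian distance M = (N − FN)/k₀ = 1352618.1 m.
Inverse transverse Mercator on WGS84 gives φ = 12.22820039°, λ = 118.19949956°.

lat 12.2282°, lon 118.1995°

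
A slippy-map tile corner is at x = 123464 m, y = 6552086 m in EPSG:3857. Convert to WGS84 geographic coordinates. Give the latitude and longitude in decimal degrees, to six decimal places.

lat 50.607098°, lon 1.109096°

R = 6378137 m. λ = x/R = 1.10909598°.
φ = 2·arctan(exp(y/R)) − 90° = 2·arctan(2.79344) − 90° = 50.60709807°.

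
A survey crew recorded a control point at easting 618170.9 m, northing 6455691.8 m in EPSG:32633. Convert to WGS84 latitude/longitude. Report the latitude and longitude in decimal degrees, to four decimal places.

lat 58.2265°, lon 17.0121°

Zone 33N: λ₀ = 15°, k₀ = 0.9996, false easting 500000 m.
Meridian distance M = (N − FN)/k₀ = 6458275.1 m.
Inverse transverse Mercator on WGS84 gives φ = 58.22649974°, λ = 17.01210019°.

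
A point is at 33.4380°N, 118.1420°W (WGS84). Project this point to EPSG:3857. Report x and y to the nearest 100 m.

x -13151500 m, y 3953600 m

Web Mercator is spherical with R = a = 6378137 m.
x = R·λ = 6378137 × -2.061966885 = -13151507.281 m.
y = R·ln tan(π/4 + φ/2) = 6378137 × 0.619865408 = 3953586.496 m.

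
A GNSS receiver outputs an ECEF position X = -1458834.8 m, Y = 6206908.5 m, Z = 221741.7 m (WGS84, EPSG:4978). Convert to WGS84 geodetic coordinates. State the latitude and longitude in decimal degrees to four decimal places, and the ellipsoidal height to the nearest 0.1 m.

lat 2.0052°, lon 103.2264°, h 1785.6 m

λ = atan2(Y, X) = 103.22639962°; p = √(X²+Y²) = 6376042.0 m.
Bowring's method on WGS84 (a = 6378137 m, b = 6356752.314 m) gives φ = 2.00520030°, h = 1785.630 m.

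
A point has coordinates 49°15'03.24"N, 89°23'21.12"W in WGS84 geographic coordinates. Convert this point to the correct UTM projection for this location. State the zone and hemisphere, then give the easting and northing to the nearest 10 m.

Longitude -89.3892° lies in the 6° band [-90°, -84°), giving zone 16; latitude is north of the equator, so 16N.
Zone 16 central meridian λ₀ = 6×16 − 183 = -87°; Δλ = -2.3892°.
Transverse Mercator on WGS84 with k₀ = 0.9996 gives E = 326134.737 m, N = 5458094.733 m.

Zone 16N: E 326130 m, N 5458090 m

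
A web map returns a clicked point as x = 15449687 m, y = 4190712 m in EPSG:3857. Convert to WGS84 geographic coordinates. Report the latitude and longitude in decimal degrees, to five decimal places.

lat 35.19720°, lon 138.78690°

R = 6378137 m. λ = x/R = 138.78689967°.
φ = 2·arctan(exp(y/R)) − 90° = 2·arctan(1.92908) − 90° = 35.19719829°.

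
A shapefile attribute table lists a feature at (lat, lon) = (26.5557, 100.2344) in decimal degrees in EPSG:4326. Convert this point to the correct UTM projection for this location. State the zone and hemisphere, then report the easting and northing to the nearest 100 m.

Zone 47N: E 623000 m, N 2937800 m

Longitude 100.2344° lies in the 6° band [96°, 102°), giving zone 47; latitude is north of the equator, so 47N.
Zone 47 central meridian λ₀ = 6×47 − 183 = 99°; Δλ = +1.2344°.
Transverse Mercator on WGS84 with k₀ = 0.9996 gives E = 622954.619 m, N = 2937818.673 m.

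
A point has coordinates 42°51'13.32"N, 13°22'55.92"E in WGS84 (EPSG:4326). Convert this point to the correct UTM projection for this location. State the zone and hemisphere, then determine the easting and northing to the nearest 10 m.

Zone 33N: E 367820 m, N 4745840 m

Longitude 13.3822° lies in the 6° band [12°, 18°), giving zone 33; latitude is north of the equator, so 33N.
Zone 33 central meridian λ₀ = 6×33 − 183 = 15°; Δλ = -1.6178°.
Transverse Mercator on WGS84 with k₀ = 0.9996 gives E = 367822.021 m, N = 4745837.992 m.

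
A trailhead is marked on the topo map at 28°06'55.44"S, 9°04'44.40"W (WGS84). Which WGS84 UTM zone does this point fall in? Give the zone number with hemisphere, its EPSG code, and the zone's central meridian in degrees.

Zone 29S (EPSG:32729), central meridian -9°

UTM zone = ⌊(λ + 180)/6⌋ + 1; -9.0790° ∈ [-12°, -6°) → zone 29.
Hemisphere: S (φ < 0).
Central meridian λ₀ = 6×29 − 183 = -9°.
EPSG code: 32729.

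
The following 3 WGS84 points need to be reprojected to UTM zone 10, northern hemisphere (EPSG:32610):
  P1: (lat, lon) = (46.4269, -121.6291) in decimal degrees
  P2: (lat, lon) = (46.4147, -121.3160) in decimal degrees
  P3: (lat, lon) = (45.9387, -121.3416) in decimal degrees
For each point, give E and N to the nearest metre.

UTM zone 10N: λ₀ = -123°, k₀ = 0.9996.
P1 (46.4269°, -121.6291°) → (605332.148, 5142393.830) m.
P2 (46.4147°, -121.3160°) → (629417.535, 5141503.002) m.
P3 (45.9387°, -121.3416°) → (628554.921, 5088573.798) m.

P1: E 605332 m, N 5142394 m; P2: E 629418 m, N 5141503 m; P3: E 628555 m, N 5088574 m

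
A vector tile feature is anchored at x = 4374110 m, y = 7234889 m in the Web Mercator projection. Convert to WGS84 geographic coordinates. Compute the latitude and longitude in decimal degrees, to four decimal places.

lat 54.3404°, lon 39.2933°

R = 6378137 m. λ = x/R = 39.29329867°.
φ = 2·arctan(exp(y/R)) − 90° = 2·arctan(3.10908) − 90° = 54.34039795°.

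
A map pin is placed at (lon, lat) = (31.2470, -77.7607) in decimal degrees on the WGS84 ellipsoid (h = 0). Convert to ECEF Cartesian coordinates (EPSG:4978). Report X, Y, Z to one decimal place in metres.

WGS84: a = 6378137 m, e² = 0.006694380; N(φ) = a/√(1−e²sin²φ) = 6398624.672 m.
X = (N+h)·cosφ·cosλ = 1159705.585 m; Y = (N+h)·cosφ·sinλ = 703643.545 m; Z = (N(1−e²)+h)·sinφ = -6211327.279 m.

X 1159705.6 m, Y 703643.5 m, Z -6211327.3 m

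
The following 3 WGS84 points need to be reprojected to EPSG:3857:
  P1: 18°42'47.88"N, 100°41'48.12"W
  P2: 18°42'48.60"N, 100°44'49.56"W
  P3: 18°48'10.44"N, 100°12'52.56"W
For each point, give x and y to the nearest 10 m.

Web Mercator: x = R·λ, y = R·ln tan(π/4+φ/2), R = 6378137 m.
P1 (18.7133°, -100.6967°) → (-11209505.369, 2121210.541) m.
P2 (18.7135°, -100.7471°) → (-11215115.871, 2121234.047) m.
P3 (18.8029°, -100.2146°) → (-11155838.242, 2131744.271) m.

P1: x -11209510 m, y 2121210 m; P2: x -11215120 m, y 2121230 m; P3: x -11155840 m, y 2131740 m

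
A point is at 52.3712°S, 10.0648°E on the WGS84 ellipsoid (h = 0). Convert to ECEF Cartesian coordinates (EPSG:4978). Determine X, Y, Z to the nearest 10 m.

X 3842280 m, Y 681980 m, Z -5028130 m

WGS84: a = 6378137 m, e² = 0.006694380; N(φ) = a/√(1−e²sin²φ) = 6391570.095 m.
X = (N+h)·cosφ·cosλ = 3842276.511 m; Y = (N+h)·cosφ·sinλ = 681978.531 m; Z = (N(1−e²)+h)·sinφ = -5028126.861 m.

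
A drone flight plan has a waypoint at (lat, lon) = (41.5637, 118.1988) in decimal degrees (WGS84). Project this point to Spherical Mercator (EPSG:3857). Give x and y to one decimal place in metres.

x 13157830.2 m, y 5095846.2 m

Web Mercator is spherical with R = a = 6378137 m.
x = R·λ = 6378137 × 2.062958232 = 13157830.228 m.
y = R·ln tan(π/4 + φ/2) = 6378137 × 0.798955279 = 5095846.229 m.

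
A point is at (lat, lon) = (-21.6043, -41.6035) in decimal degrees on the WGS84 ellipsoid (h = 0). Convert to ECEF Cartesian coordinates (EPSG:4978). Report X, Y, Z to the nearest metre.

WGS84: a = 6378137 m, e² = 0.006694380; N(φ) = a/√(1−e²sin²φ) = 6381033.171 m.
X = (N+h)·cosφ·cosλ = 4436264.697 m; Y = (N+h)·cosφ·sinλ = -3939184.745 m; Z = (N(1−e²)+h)·sinφ = -2333732.057 m.

X 4436265 m, Y -3939185 m, Z -2333732 m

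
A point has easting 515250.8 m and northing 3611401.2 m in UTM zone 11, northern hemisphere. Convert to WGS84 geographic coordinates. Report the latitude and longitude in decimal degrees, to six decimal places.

lat 32.640100°, lon -116.837400°

Zone 11N: λ₀ = -117°, k₀ = 0.9996, false easting 500000 m.
Meridian distance M = (N − FN)/k₀ = 3612846.3 m.
Inverse transverse Mercator on WGS84 gives φ = 32.64009985°, λ = -116.83739991°.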